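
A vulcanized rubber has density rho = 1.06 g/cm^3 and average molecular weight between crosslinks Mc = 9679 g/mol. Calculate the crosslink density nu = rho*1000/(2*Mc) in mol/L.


nu = rho * 1000 / (2 * Mc)
nu = 1.06 * 1000 / (2 * 9679)
nu = 1060.0 / 19358
nu = 0.0548 mol/L

0.0548 mol/L


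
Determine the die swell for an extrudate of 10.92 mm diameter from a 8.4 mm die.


Die swell ratio = D_extrudate / D_die
= 10.92 / 8.4
= 1.3

Die swell = 1.3


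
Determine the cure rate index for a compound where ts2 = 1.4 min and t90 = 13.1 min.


CRI = 100 / (t90 - ts2)
= 100 / (13.1 - 1.4)
= 100 / 11.7
= 8.55 min^-1

8.55 min^-1


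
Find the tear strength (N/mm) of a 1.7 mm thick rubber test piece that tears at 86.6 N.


Tear strength = force / thickness
= 86.6 / 1.7
= 50.94 N/mm

50.94 N/mm


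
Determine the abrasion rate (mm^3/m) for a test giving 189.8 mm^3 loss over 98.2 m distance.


Rate = volume_loss / distance
= 189.8 / 98.2
= 1.933 mm^3/m

1.933 mm^3/m


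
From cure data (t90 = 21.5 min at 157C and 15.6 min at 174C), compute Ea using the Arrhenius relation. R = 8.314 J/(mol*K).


T1 = 430.15 K, T2 = 447.15 K
1/T1 - 1/T2 = 8.8384e-05
ln(t1/t2) = ln(21.5/15.6) = 0.3208
Ea = 8.314 * 0.3208 / 8.8384e-05 = 30174.7917 J/mol
Ea = 30.17 kJ/mol

30.17 kJ/mol


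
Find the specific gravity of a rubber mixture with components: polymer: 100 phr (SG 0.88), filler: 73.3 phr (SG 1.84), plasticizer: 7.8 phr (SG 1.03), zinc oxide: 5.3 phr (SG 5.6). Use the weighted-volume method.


Sum of weights = 186.4
Volume contributions:
  polymer: 100/0.88 = 113.6364
  filler: 73.3/1.84 = 39.8370
  plasticizer: 7.8/1.03 = 7.5728
  zinc oxide: 5.3/5.6 = 0.9464
Sum of volumes = 161.9926
SG = 186.4 / 161.9926 = 1.151

SG = 1.151


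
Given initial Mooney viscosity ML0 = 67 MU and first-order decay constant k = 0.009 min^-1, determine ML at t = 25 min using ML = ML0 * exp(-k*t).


ML = ML0 * exp(-k * t)
ML = 67 * exp(-0.009 * 25)
ML = 67 * 0.7985
ML = 53.5 MU

53.5 MU


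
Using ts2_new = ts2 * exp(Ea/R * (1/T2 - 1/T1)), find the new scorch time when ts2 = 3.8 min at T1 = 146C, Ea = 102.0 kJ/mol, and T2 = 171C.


Convert temperatures: T1 = 146 + 273.15 = 419.15 K, T2 = 171 + 273.15 = 444.15 K
ts2_new = 3.8 * exp(102000 / 8.314 * (1/444.15 - 1/419.15))
1/T2 - 1/T1 = -1.3429e-04
ts2_new = 0.73 min

0.73 min


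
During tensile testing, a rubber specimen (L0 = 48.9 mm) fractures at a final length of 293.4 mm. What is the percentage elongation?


Elongation = (Lf - L0) / L0 * 100
= (293.4 - 48.9) / 48.9 * 100
= 244.5 / 48.9 * 100
= 500.0%

500.0%


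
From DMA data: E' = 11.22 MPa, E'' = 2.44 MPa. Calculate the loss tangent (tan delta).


tan delta = E'' / E'
= 2.44 / 11.22
= 0.2175

tan delta = 0.2175


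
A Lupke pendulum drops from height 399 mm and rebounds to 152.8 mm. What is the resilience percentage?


Resilience = h_rebound / h_drop * 100
= 152.8 / 399 * 100
= 38.3%

38.3%


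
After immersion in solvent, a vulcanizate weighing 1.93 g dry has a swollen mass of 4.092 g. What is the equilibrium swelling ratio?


Q = W_swollen / W_dry
Q = 4.092 / 1.93
Q = 2.12

Q = 2.12


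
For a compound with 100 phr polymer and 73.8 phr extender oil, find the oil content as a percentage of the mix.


Oil % = oil / (100 + oil) * 100
= 73.8 / (100 + 73.8) * 100
= 73.8 / 173.8 * 100
= 42.46%

42.46%


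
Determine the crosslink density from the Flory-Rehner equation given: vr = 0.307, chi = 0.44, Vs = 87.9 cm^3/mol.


ln(1 - vr) = ln(1 - 0.307) = -0.3667
Numerator = -((-0.3667) + 0.307 + 0.44 * 0.307^2) = 0.0183
Denominator = 87.9 * (0.307^(1/3) - 0.307/2) = 45.8047
nu = 0.0183 / 45.8047 = 3.9856e-04 mol/cm^3

3.9856e-04 mol/cm^3


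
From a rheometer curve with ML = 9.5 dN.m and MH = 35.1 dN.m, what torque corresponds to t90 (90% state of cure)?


M90 = ML + 0.9 * (MH - ML)
M90 = 9.5 + 0.9 * (35.1 - 9.5)
M90 = 9.5 + 0.9 * 25.6
M90 = 32.54 dN.m

32.54 dN.m


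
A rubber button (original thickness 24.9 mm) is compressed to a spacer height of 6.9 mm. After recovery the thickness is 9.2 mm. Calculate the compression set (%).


CS = (t0 - recovered) / (t0 - ts) * 100
= (24.9 - 9.2) / (24.9 - 6.9) * 100
= 15.7 / 18.0 * 100
= 87.2%

87.2%


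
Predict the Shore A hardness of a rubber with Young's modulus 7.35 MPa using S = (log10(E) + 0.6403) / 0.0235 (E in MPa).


log10(E) = 0.0235*S - 0.6403  =>  S = (log10(E) + 0.6403) / 0.0235
log10(7.35) = 0.866287
S = (0.866287 + 0.6403) / 0.0235 = 1.506587 / 0.0235
S = 64.1

Shore A = 64.1


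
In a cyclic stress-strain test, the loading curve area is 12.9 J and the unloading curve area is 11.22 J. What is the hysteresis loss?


Hysteresis loss = loading - unloading
= 12.9 - 11.22
= 1.68 J

1.68 J


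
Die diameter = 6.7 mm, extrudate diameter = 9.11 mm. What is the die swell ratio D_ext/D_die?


Die swell ratio = D_extrudate / D_die
= 9.11 / 6.7
= 1.36

Die swell = 1.36


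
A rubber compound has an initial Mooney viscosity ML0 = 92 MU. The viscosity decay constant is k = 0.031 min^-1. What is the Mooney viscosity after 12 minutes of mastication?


ML = ML0 * exp(-k * t)
ML = 92 * exp(-0.031 * 12)
ML = 92 * 0.6894
ML = 63.42 MU

63.42 MU


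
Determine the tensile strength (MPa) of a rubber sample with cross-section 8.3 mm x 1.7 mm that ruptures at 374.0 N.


Area = width * thickness = 8.3 * 1.7 = 14.11 mm^2
TS = force / area = 374.0 / 14.11 = 26.51 MPa

26.51 MPa


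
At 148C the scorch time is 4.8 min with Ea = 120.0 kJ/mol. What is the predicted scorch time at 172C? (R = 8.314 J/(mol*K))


Convert temperatures: T1 = 148 + 273.15 = 421.15 K, T2 = 172 + 273.15 = 445.15 K
ts2_new = 4.8 * exp(120000 / 8.314 * (1/445.15 - 1/421.15))
1/T2 - 1/T1 = -1.2802e-04
ts2_new = 0.76 min

0.76 min


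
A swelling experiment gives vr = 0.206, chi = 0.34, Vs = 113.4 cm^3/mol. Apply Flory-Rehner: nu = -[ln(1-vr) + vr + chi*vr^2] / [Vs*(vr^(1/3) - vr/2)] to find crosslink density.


ln(1 - vr) = ln(1 - 0.206) = -0.2307
Numerator = -((-0.2307) + 0.206 + 0.34 * 0.206^2) = 0.0102
Denominator = 113.4 * (0.206^(1/3) - 0.206/2) = 55.2932
nu = 0.0102 / 55.2932 = 1.8526e-04 mol/cm^3

1.8526e-04 mol/cm^3


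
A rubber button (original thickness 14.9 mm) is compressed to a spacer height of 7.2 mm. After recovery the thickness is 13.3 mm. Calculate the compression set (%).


CS = (t0 - recovered) / (t0 - ts) * 100
= (14.9 - 13.3) / (14.9 - 7.2) * 100
= 1.6 / 7.7 * 100
= 20.8%

20.8%


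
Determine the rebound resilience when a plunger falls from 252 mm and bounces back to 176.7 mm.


Resilience = h_rebound / h_drop * 100
= 176.7 / 252 * 100
= 70.1%

70.1%


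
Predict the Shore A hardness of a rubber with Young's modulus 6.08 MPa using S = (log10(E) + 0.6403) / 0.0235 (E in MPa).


log10(E) = 0.0235*S - 0.6403  =>  S = (log10(E) + 0.6403) / 0.0235
log10(6.08) = 0.783904
S = (0.783904 + 0.6403) / 0.0235 = 1.424204 / 0.0235
S = 60.6

Shore A = 60.6


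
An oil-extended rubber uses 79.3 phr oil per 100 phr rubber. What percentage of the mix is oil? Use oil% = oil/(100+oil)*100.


Oil % = oil / (100 + oil) * 100
= 79.3 / (100 + 79.3) * 100
= 79.3 / 179.3 * 100
= 44.23%

44.23%


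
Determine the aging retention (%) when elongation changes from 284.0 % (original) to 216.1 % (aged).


Retention = aged / original * 100
= 216.1 / 284.0 * 100
= 76.1%

76.1%


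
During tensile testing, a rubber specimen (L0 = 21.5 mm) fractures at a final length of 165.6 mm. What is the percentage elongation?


Elongation = (Lf - L0) / L0 * 100
= (165.6 - 21.5) / 21.5 * 100
= 144.1 / 21.5 * 100
= 670.2%

670.2%


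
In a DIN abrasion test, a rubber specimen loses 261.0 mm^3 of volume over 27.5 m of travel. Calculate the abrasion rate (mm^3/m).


Rate = volume_loss / distance
= 261.0 / 27.5
= 9.491 mm^3/m

9.491 mm^3/m


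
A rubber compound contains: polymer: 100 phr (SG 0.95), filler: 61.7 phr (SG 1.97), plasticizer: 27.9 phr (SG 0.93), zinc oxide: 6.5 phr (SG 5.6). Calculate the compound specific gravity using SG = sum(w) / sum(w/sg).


Sum of weights = 196.1
Volume contributions:
  polymer: 100/0.95 = 105.2632
  filler: 61.7/1.97 = 31.3198
  plasticizer: 27.9/0.93 = 30.0000
  zinc oxide: 6.5/5.6 = 1.1607
Sum of volumes = 167.7437
SG = 196.1 / 167.7437 = 1.169

SG = 1.169


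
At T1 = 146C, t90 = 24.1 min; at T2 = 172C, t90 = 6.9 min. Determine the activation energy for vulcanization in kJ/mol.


T1 = 419.15 K, T2 = 445.15 K
1/T1 - 1/T2 = 1.3935e-04
ln(t1/t2) = ln(24.1/6.9) = 1.2507
Ea = 8.314 * 1.2507 / 1.3935e-04 = 74621.2203 J/mol
Ea = 74.62 kJ/mol

74.62 kJ/mol


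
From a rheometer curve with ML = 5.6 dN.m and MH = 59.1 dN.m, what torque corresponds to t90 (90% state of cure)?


M90 = ML + 0.9 * (MH - ML)
M90 = 5.6 + 0.9 * (59.1 - 5.6)
M90 = 5.6 + 0.9 * 53.5
M90 = 53.75 dN.m

53.75 dN.m


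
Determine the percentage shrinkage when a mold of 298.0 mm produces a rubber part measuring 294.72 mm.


Shrinkage = (mold - part) / mold * 100
= (298.0 - 294.72) / 298.0 * 100
= 3.28 / 298.0 * 100
= 1.1%

1.1%


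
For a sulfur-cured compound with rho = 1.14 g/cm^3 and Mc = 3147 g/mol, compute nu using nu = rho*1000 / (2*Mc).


nu = rho * 1000 / (2 * Mc)
nu = 1.14 * 1000 / (2 * 3147)
nu = 1140.0 / 6294
nu = 0.1811 mol/L

0.1811 mol/L


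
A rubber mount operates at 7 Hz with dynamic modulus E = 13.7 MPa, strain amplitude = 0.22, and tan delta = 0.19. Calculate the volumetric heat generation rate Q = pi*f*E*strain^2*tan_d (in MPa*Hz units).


Q = pi * f * E * strain^2 * tan_d
= pi * 7 * 13.7 * 0.22^2 * 0.19
= pi * 7 * 13.7 * 0.0484 * 0.19
= 2.7706

Q = 2.7706


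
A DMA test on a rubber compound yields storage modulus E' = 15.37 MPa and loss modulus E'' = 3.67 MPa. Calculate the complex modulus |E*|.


|E*| = sqrt(E'^2 + E''^2)
= sqrt(15.37^2 + 3.67^2)
= sqrt(236.2369 + 13.4689)
= 15.802 MPa

15.802 MPa


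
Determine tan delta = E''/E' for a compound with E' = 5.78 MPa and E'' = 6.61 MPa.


tan delta = E'' / E'
= 6.61 / 5.78
= 1.1436

tan delta = 1.1436


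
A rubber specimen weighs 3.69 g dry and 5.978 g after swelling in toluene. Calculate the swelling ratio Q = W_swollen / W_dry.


Q = W_swollen / W_dry
Q = 5.978 / 3.69
Q = 1.62

Q = 1.62


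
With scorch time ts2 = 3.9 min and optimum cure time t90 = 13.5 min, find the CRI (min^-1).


CRI = 100 / (t90 - ts2)
= 100 / (13.5 - 3.9)
= 100 / 9.6
= 10.42 min^-1

10.42 min^-1


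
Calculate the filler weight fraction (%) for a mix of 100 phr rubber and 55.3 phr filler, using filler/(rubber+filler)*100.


Filler % = filler / (rubber + filler) * 100
= 55.3 / (100 + 55.3) * 100
= 55.3 / 155.3 * 100
= 35.61%

35.61%


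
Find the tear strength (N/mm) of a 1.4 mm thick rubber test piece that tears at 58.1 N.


Tear strength = force / thickness
= 58.1 / 1.4
= 41.5 N/mm

41.5 N/mm


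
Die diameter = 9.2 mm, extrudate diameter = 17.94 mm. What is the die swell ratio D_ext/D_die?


Die swell ratio = D_extrudate / D_die
= 17.94 / 9.2
= 1.95

Die swell = 1.95


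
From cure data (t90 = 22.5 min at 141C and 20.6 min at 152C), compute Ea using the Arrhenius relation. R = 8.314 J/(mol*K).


T1 = 414.15 K, T2 = 425.15 K
1/T1 - 1/T2 = 6.2473e-05
ln(t1/t2) = ln(22.5/20.6) = 0.0882
Ea = 8.314 * 0.0882 / 6.2473e-05 = 11740.9997 J/mol
Ea = 11.74 kJ/mol

11.74 kJ/mol


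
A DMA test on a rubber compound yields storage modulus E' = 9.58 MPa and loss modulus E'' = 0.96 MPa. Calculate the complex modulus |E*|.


|E*| = sqrt(E'^2 + E''^2)
= sqrt(9.58^2 + 0.96^2)
= sqrt(91.7764 + 0.9216)
= 9.628 MPa

9.628 MPa


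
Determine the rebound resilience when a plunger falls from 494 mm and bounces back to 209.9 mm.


Resilience = h_rebound / h_drop * 100
= 209.9 / 494 * 100
= 42.5%

42.5%


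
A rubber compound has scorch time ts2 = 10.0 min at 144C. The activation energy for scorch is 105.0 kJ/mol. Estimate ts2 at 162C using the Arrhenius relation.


Convert temperatures: T1 = 144 + 273.15 = 417.15 K, T2 = 162 + 273.15 = 435.15 K
ts2_new = 10.0 * exp(105000 / 8.314 * (1/435.15 - 1/417.15))
1/T2 - 1/T1 = -9.9161e-05
ts2_new = 2.86 min

2.86 min


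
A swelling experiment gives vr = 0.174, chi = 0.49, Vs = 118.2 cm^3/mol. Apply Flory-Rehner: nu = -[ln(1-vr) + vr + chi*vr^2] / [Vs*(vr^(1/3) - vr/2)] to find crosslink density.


ln(1 - vr) = ln(1 - 0.174) = -0.1912
Numerator = -((-0.1912) + 0.174 + 0.49 * 0.174^2) = 0.0023
Denominator = 118.2 * (0.174^(1/3) - 0.174/2) = 55.7049
nu = 0.0023 / 55.7049 = 4.1743e-05 mol/cm^3

4.1743e-05 mol/cm^3


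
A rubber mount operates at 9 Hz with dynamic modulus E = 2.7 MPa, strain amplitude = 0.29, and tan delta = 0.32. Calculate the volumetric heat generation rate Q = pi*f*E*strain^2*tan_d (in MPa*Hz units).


Q = pi * f * E * strain^2 * tan_d
= pi * 9 * 2.7 * 0.29^2 * 0.32
= pi * 9 * 2.7 * 0.0841 * 0.32
= 2.0545

Q = 2.0545


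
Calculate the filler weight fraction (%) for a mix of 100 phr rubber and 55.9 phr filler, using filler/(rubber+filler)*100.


Filler % = filler / (rubber + filler) * 100
= 55.9 / (100 + 55.9) * 100
= 55.9 / 155.9 * 100
= 35.86%

35.86%


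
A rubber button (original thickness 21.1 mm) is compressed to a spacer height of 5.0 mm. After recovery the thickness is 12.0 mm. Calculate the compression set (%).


CS = (t0 - recovered) / (t0 - ts) * 100
= (21.1 - 12.0) / (21.1 - 5.0) * 100
= 9.1 / 16.1 * 100
= 56.5%

56.5%


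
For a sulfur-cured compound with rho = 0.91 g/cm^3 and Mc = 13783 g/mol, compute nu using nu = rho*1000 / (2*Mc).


nu = rho * 1000 / (2 * Mc)
nu = 0.91 * 1000 / (2 * 13783)
nu = 910.0 / 27566
nu = 0.0330 mol/L

0.0330 mol/L


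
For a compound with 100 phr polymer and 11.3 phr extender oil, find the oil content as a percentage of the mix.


Oil % = oil / (100 + oil) * 100
= 11.3 / (100 + 11.3) * 100
= 11.3 / 111.3 * 100
= 10.15%

10.15%


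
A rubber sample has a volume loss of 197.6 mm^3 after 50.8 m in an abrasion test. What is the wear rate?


Rate = volume_loss / distance
= 197.6 / 50.8
= 3.89 mm^3/m

3.89 mm^3/m


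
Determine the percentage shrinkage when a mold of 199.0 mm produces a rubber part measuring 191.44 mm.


Shrinkage = (mold - part) / mold * 100
= (199.0 - 191.44) / 199.0 * 100
= 7.56 / 199.0 * 100
= 3.8%

3.8%


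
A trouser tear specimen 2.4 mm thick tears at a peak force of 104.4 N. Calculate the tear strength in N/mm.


Tear strength = force / thickness
= 104.4 / 2.4
= 43.5 N/mm

43.5 N/mm


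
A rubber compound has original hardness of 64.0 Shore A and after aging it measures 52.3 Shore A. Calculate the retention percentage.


Retention = aged / original * 100
= 52.3 / 64.0 * 100
= 81.7%

81.7%


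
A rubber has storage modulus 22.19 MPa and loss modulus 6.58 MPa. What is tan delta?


tan delta = E'' / E'
= 6.58 / 22.19
= 0.2965

tan delta = 0.2965


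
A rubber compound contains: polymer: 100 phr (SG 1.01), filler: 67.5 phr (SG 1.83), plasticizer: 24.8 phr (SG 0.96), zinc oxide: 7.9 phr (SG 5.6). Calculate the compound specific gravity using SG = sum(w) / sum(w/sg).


Sum of weights = 200.2
Volume contributions:
  polymer: 100/1.01 = 99.0099
  filler: 67.5/1.83 = 36.8852
  plasticizer: 24.8/0.96 = 25.8333
  zinc oxide: 7.9/5.6 = 1.4107
Sum of volumes = 163.1392
SG = 200.2 / 163.1392 = 1.227

SG = 1.227


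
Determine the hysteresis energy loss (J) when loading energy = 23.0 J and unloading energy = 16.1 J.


Hysteresis loss = loading - unloading
= 23.0 - 16.1
= 6.9 J

6.9 J


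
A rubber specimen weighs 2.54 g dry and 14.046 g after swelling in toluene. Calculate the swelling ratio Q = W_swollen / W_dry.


Q = W_swollen / W_dry
Q = 14.046 / 2.54
Q = 5.53

Q = 5.53


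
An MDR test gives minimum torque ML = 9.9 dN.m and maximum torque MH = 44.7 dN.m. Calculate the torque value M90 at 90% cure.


M90 = ML + 0.9 * (MH - ML)
M90 = 9.9 + 0.9 * (44.7 - 9.9)
M90 = 9.9 + 0.9 * 34.8
M90 = 41.22 dN.m

41.22 dN.m


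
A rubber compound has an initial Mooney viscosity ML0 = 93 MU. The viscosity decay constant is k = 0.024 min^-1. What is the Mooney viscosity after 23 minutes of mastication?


ML = ML0 * exp(-k * t)
ML = 93 * exp(-0.024 * 23)
ML = 93 * 0.5758
ML = 53.55 MU

53.55 MU


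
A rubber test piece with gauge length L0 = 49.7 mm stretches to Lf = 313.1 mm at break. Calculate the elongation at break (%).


Elongation = (Lf - L0) / L0 * 100
= (313.1 - 49.7) / 49.7 * 100
= 263.4 / 49.7 * 100
= 530.0%

530.0%


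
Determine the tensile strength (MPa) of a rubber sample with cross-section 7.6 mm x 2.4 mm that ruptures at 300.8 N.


Area = width * thickness = 7.6 * 2.4 = 18.24 mm^2
TS = force / area = 300.8 / 18.24 = 16.49 MPa

16.49 MPa


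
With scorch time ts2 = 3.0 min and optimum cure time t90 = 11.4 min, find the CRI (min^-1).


CRI = 100 / (t90 - ts2)
= 100 / (11.4 - 3.0)
= 100 / 8.4
= 11.9 min^-1

11.9 min^-1


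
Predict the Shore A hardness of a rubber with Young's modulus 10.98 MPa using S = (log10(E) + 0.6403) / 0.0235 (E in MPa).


log10(E) = 0.0235*S - 0.6403  =>  S = (log10(E) + 0.6403) / 0.0235
log10(10.98) = 1.040602
S = (1.040602 + 0.6403) / 0.0235 = 1.680902 / 0.0235
S = 71.5

Shore A = 71.5


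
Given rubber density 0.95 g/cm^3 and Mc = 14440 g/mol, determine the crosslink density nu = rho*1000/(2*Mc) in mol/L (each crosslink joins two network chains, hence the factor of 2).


nu = rho * 1000 / (2 * Mc)
nu = 0.95 * 1000 / (2 * 14440)
nu = 950.0 / 28880
nu = 0.0329 mol/L

0.0329 mol/L


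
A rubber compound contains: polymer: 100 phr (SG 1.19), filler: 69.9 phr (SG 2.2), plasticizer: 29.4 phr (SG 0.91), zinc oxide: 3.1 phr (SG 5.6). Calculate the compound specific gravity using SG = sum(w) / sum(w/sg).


Sum of weights = 202.4
Volume contributions:
  polymer: 100/1.19 = 84.0336
  filler: 69.9/2.2 = 31.7727
  plasticizer: 29.4/0.91 = 32.3077
  zinc oxide: 3.1/5.6 = 0.5536
Sum of volumes = 148.6676
SG = 202.4 / 148.6676 = 1.361

SG = 1.361


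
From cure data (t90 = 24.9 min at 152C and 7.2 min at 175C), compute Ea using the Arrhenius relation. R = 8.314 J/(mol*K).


T1 = 425.15 K, T2 = 448.15 K
1/T1 - 1/T2 = 1.2072e-04
ln(t1/t2) = ln(24.9/7.2) = 1.2408
Ea = 8.314 * 1.2408 / 1.2072e-04 = 85456.4653 J/mol
Ea = 85.46 kJ/mol

85.46 kJ/mol


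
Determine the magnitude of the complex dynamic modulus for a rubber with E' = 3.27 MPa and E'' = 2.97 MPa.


|E*| = sqrt(E'^2 + E''^2)
= sqrt(3.27^2 + 2.97^2)
= sqrt(10.6929 + 8.8209)
= 4.417 MPa

4.417 MPa


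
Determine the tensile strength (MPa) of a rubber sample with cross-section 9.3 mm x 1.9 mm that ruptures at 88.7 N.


Area = width * thickness = 9.3 * 1.9 = 17.67 mm^2
TS = force / area = 88.7 / 17.67 = 5.02 MPa

5.02 MPa


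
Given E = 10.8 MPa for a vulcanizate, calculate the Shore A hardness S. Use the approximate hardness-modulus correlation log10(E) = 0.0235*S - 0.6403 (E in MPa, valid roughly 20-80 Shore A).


log10(E) = 0.0235*S - 0.6403  =>  S = (log10(E) + 0.6403) / 0.0235
log10(10.8) = 1.033424
S = (1.033424 + 0.6403) / 0.0235 = 1.673724 / 0.0235
S = 71.2

Shore A = 71.2


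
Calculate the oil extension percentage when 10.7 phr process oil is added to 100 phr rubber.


Oil % = oil / (100 + oil) * 100
= 10.7 / (100 + 10.7) * 100
= 10.7 / 110.7 * 100
= 9.67%

9.67%


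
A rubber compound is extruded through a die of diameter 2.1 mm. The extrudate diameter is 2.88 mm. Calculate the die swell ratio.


Die swell ratio = D_extrudate / D_die
= 2.88 / 2.1
= 1.371

Die swell = 1.371


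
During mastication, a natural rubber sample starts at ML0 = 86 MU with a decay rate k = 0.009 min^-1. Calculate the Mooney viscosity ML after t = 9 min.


ML = ML0 * exp(-k * t)
ML = 86 * exp(-0.009 * 9)
ML = 86 * 0.9222
ML = 79.31 MU

79.31 MU


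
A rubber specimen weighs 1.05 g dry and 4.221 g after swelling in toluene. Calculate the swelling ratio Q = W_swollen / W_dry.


Q = W_swollen / W_dry
Q = 4.221 / 1.05
Q = 4.02

Q = 4.02


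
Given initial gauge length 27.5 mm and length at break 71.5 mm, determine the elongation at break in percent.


Elongation = (Lf - L0) / L0 * 100
= (71.5 - 27.5) / 27.5 * 100
= 44.0 / 27.5 * 100
= 160.0%

160.0%


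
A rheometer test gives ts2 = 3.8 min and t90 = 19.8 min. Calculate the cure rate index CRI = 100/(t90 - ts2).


CRI = 100 / (t90 - ts2)
= 100 / (19.8 - 3.8)
= 100 / 16.0
= 6.25 min^-1

6.25 min^-1


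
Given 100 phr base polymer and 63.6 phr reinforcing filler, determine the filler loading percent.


Filler % = filler / (rubber + filler) * 100
= 63.6 / (100 + 63.6) * 100
= 63.6 / 163.6 * 100
= 38.88%

38.88%


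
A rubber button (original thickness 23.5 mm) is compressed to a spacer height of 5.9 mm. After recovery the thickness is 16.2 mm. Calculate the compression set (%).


CS = (t0 - recovered) / (t0 - ts) * 100
= (23.5 - 16.2) / (23.5 - 5.9) * 100
= 7.3 / 17.6 * 100
= 41.5%

41.5%


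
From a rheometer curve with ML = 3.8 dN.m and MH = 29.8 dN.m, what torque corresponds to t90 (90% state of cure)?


M90 = ML + 0.9 * (MH - ML)
M90 = 3.8 + 0.9 * (29.8 - 3.8)
M90 = 3.8 + 0.9 * 26.0
M90 = 27.2 dN.m

27.2 dN.m


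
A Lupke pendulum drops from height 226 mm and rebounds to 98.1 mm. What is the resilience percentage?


Resilience = h_rebound / h_drop * 100
= 98.1 / 226 * 100
= 43.4%

43.4%


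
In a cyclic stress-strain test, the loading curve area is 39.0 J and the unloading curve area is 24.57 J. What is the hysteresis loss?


Hysteresis loss = loading - unloading
= 39.0 - 24.57
= 14.43 J

14.43 J


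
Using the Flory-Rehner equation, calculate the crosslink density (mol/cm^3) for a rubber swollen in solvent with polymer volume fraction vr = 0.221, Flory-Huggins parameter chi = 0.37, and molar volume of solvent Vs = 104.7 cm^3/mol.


ln(1 - vr) = ln(1 - 0.221) = -0.2497
Numerator = -((-0.2497) + 0.221 + 0.37 * 0.221^2) = 0.0107
Denominator = 104.7 * (0.221^(1/3) - 0.221/2) = 51.7317
nu = 0.0107 / 51.7317 = 2.0632e-04 mol/cm^3

2.0632e-04 mol/cm^3


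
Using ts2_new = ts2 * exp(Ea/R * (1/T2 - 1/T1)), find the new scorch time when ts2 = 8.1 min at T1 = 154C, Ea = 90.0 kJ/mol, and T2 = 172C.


Convert temperatures: T1 = 154 + 273.15 = 427.15 K, T2 = 172 + 273.15 = 445.15 K
ts2_new = 8.1 * exp(90000 / 8.314 * (1/445.15 - 1/427.15))
1/T2 - 1/T1 = -9.4664e-05
ts2_new = 2.91 min

2.91 min


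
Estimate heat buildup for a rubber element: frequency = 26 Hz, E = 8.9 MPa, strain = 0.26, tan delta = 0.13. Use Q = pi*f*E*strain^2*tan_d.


Q = pi * f * E * strain^2 * tan_d
= pi * 26 * 8.9 * 0.26^2 * 0.13
= pi * 26 * 8.9 * 0.0676 * 0.13
= 6.3886

Q = 6.3886


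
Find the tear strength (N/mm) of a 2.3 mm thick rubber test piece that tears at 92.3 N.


Tear strength = force / thickness
= 92.3 / 2.3
= 40.13 N/mm

40.13 N/mm


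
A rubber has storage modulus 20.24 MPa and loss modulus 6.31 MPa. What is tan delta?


tan delta = E'' / E'
= 6.31 / 20.24
= 0.3118

tan delta = 0.3118


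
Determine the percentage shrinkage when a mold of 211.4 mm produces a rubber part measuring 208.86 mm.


Shrinkage = (mold - part) / mold * 100
= (211.4 - 208.86) / 211.4 * 100
= 2.54 / 211.4 * 100
= 1.2%

1.2%


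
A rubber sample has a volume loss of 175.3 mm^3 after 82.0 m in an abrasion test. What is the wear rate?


Rate = volume_loss / distance
= 175.3 / 82.0
= 2.138 mm^3/m

2.138 mm^3/m


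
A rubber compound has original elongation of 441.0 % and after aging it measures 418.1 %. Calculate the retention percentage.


Retention = aged / original * 100
= 418.1 / 441.0 * 100
= 94.8%

94.8%


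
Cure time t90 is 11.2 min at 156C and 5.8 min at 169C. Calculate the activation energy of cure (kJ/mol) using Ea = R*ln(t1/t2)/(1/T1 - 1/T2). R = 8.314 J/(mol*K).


T1 = 429.15 K, T2 = 442.15 K
1/T1 - 1/T2 = 6.8512e-05
ln(t1/t2) = ln(11.2/5.8) = 0.6581
Ea = 8.314 * 0.6581 / 6.8512e-05 = 79856.1145 J/mol
Ea = 79.86 kJ/mol

79.86 kJ/mol


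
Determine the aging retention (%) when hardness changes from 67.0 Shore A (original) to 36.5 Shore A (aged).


Retention = aged / original * 100
= 36.5 / 67.0 * 100
= 54.5%

54.5%


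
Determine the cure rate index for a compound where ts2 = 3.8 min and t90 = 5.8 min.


CRI = 100 / (t90 - ts2)
= 100 / (5.8 - 3.8)
= 100 / 2.0
= 50.0 min^-1

50.0 min^-1


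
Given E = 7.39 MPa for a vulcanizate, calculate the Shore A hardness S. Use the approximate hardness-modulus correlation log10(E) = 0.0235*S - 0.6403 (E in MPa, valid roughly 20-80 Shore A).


log10(E) = 0.0235*S - 0.6403  =>  S = (log10(E) + 0.6403) / 0.0235
log10(7.39) = 0.868644
S = (0.868644 + 0.6403) / 0.0235 = 1.508944 / 0.0235
S = 64.2

Shore A = 64.2


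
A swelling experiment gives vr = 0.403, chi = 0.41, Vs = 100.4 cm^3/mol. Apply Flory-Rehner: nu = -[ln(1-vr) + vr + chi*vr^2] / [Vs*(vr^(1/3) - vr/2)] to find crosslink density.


ln(1 - vr) = ln(1 - 0.403) = -0.5158
Numerator = -((-0.5158) + 0.403 + 0.41 * 0.403^2) = 0.0463
Denominator = 100.4 * (0.403^(1/3) - 0.403/2) = 53.9292
nu = 0.0463 / 53.9292 = 8.5761e-04 mol/cm^3

8.5761e-04 mol/cm^3


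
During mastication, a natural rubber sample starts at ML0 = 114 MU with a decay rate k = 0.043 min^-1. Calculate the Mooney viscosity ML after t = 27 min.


ML = ML0 * exp(-k * t)
ML = 114 * exp(-0.043 * 27)
ML = 114 * 0.3132
ML = 35.7 MU

35.7 MU


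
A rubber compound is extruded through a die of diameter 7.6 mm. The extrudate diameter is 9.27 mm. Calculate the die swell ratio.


Die swell ratio = D_extrudate / D_die
= 9.27 / 7.6
= 1.22

Die swell = 1.22


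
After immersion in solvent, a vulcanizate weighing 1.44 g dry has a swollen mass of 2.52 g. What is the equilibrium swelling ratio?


Q = W_swollen / W_dry
Q = 2.52 / 1.44
Q = 1.75

Q = 1.75


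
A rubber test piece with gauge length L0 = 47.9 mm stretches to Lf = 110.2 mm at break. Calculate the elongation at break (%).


Elongation = (Lf - L0) / L0 * 100
= (110.2 - 47.9) / 47.9 * 100
= 62.3 / 47.9 * 100
= 130.1%

130.1%


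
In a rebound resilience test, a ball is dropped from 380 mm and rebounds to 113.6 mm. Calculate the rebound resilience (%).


Resilience = h_rebound / h_drop * 100
= 113.6 / 380 * 100
= 29.9%

29.9%


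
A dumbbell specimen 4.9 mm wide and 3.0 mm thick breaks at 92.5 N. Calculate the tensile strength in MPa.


Area = width * thickness = 4.9 * 3.0 = 14.7 mm^2
TS = force / area = 92.5 / 14.7 = 6.29 MPa

6.29 MPa


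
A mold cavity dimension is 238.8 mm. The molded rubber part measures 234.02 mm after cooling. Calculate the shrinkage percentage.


Shrinkage = (mold - part) / mold * 100
= (238.8 - 234.02) / 238.8 * 100
= 4.78 / 238.8 * 100
= 2.0%

2.0%


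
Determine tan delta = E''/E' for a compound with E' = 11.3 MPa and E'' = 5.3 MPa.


tan delta = E'' / E'
= 5.3 / 11.3
= 0.469

tan delta = 0.469


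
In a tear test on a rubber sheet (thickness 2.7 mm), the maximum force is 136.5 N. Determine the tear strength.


Tear strength = force / thickness
= 136.5 / 2.7
= 50.56 N/mm

50.56 N/mm


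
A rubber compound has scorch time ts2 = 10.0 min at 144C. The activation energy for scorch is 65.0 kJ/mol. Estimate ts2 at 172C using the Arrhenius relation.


Convert temperatures: T1 = 144 + 273.15 = 417.15 K, T2 = 172 + 273.15 = 445.15 K
ts2_new = 10.0 * exp(65000 / 8.314 * (1/445.15 - 1/417.15))
1/T2 - 1/T1 = -1.5079e-04
ts2_new = 3.08 min

3.08 min


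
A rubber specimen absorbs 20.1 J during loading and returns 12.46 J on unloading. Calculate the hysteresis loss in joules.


Hysteresis loss = loading - unloading
= 20.1 - 12.46
= 7.64 J

7.64 J


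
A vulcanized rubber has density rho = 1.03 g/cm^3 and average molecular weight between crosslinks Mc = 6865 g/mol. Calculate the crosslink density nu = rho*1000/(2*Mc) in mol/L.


nu = rho * 1000 / (2 * Mc)
nu = 1.03 * 1000 / (2 * 6865)
nu = 1030.0 / 13730
nu = 0.0750 mol/L

0.0750 mol/L


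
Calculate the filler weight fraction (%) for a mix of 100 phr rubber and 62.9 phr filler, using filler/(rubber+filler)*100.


Filler % = filler / (rubber + filler) * 100
= 62.9 / (100 + 62.9) * 100
= 62.9 / 162.9 * 100
= 38.61%

38.61%


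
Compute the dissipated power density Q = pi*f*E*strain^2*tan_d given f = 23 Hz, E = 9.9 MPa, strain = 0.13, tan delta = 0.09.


Q = pi * f * E * strain^2 * tan_d
= pi * 23 * 9.9 * 0.13^2 * 0.09
= pi * 23 * 9.9 * 0.0169 * 0.09
= 1.0880

Q = 1.0880


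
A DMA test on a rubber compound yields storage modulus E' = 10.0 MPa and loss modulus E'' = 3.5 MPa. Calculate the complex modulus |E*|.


|E*| = sqrt(E'^2 + E''^2)
= sqrt(10.0^2 + 3.5^2)
= sqrt(100.0000 + 12.2500)
= 10.595 MPa

10.595 MPa


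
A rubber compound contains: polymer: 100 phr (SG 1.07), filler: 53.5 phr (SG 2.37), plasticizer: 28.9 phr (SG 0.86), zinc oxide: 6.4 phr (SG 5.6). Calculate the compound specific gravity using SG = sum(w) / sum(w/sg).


Sum of weights = 188.8
Volume contributions:
  polymer: 100/1.07 = 93.4579
  filler: 53.5/2.37 = 22.5738
  plasticizer: 28.9/0.86 = 33.6047
  zinc oxide: 6.4/5.6 = 1.1429
Sum of volumes = 150.7793
SG = 188.8 / 150.7793 = 1.252

SG = 1.252


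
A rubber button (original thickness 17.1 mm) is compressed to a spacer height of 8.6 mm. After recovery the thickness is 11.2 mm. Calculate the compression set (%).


CS = (t0 - recovered) / (t0 - ts) * 100
= (17.1 - 11.2) / (17.1 - 8.6) * 100
= 5.9 / 8.5 * 100
= 69.4%

69.4%


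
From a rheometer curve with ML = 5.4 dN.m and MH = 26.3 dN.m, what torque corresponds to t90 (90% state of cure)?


M90 = ML + 0.9 * (MH - ML)
M90 = 5.4 + 0.9 * (26.3 - 5.4)
M90 = 5.4 + 0.9 * 20.9
M90 = 24.21 dN.m

24.21 dN.m


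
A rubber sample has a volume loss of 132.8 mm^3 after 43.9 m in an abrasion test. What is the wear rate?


Rate = volume_loss / distance
= 132.8 / 43.9
= 3.025 mm^3/m

3.025 mm^3/m


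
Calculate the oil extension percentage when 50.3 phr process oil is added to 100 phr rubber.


Oil % = oil / (100 + oil) * 100
= 50.3 / (100 + 50.3) * 100
= 50.3 / 150.3 * 100
= 33.47%

33.47%


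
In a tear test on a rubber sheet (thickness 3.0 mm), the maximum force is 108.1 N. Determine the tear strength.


Tear strength = force / thickness
= 108.1 / 3.0
= 36.03 N/mm

36.03 N/mm


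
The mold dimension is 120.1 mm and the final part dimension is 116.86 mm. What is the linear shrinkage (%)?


Shrinkage = (mold - part) / mold * 100
= (120.1 - 116.86) / 120.1 * 100
= 3.24 / 120.1 * 100
= 2.7%

2.7%


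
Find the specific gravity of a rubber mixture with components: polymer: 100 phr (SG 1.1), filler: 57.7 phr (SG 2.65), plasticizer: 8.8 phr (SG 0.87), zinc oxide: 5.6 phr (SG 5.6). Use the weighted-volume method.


Sum of weights = 172.1
Volume contributions:
  polymer: 100/1.1 = 90.9091
  filler: 57.7/2.65 = 21.7736
  plasticizer: 8.8/0.87 = 10.1149
  zinc oxide: 5.6/5.6 = 1.0000
Sum of volumes = 123.7976
SG = 172.1 / 123.7976 = 1.39

SG = 1.39


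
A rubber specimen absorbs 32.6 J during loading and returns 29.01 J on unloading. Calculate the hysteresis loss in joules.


Hysteresis loss = loading - unloading
= 32.6 - 29.01
= 3.59 J

3.59 J


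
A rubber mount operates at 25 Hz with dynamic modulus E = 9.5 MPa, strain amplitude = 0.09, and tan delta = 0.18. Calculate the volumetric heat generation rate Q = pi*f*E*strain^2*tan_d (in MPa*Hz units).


Q = pi * f * E * strain^2 * tan_d
= pi * 25 * 9.5 * 0.09^2 * 0.18
= pi * 25 * 9.5 * 0.0081 * 0.18
= 1.0879

Q = 1.0879


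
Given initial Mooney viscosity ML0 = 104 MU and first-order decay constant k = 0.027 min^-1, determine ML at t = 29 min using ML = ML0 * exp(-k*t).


ML = ML0 * exp(-k * t)
ML = 104 * exp(-0.027 * 29)
ML = 104 * 0.4570
ML = 47.53 MU

47.53 MU


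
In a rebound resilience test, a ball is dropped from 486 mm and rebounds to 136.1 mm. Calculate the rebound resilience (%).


Resilience = h_rebound / h_drop * 100
= 136.1 / 486 * 100
= 28.0%

28.0%


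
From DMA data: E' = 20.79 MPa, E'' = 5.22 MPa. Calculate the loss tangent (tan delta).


tan delta = E'' / E'
= 5.22 / 20.79
= 0.2511

tan delta = 0.2511


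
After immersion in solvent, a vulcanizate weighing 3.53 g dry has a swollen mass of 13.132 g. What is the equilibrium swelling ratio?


Q = W_swollen / W_dry
Q = 13.132 / 3.53
Q = 3.72

Q = 3.72


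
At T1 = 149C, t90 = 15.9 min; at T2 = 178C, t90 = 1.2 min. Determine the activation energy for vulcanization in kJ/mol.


T1 = 422.15 K, T2 = 451.15 K
1/T1 - 1/T2 = 1.5227e-04
ln(t1/t2) = ln(15.9/1.2) = 2.5840
Ea = 8.314 * 2.5840 / 1.5227e-04 = 141088.5842 J/mol
Ea = 141.09 kJ/mol

141.09 kJ/mol


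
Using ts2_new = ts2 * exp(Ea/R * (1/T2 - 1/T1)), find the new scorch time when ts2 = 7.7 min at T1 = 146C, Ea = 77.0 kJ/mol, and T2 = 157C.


Convert temperatures: T1 = 146 + 273.15 = 419.15 K, T2 = 157 + 273.15 = 430.15 K
ts2_new = 7.7 * exp(77000 / 8.314 * (1/430.15 - 1/419.15))
1/T2 - 1/T1 = -6.1010e-05
ts2_new = 4.38 min

4.38 min


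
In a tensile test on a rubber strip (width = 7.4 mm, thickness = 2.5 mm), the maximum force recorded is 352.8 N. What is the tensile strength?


Area = width * thickness = 7.4 * 2.5 = 18.5 mm^2
TS = force / area = 352.8 / 18.5 = 19.07 MPa

19.07 MPa


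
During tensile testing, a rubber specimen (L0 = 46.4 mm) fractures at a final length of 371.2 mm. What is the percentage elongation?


Elongation = (Lf - L0) / L0 * 100
= (371.2 - 46.4) / 46.4 * 100
= 324.8 / 46.4 * 100
= 700.0%

700.0%


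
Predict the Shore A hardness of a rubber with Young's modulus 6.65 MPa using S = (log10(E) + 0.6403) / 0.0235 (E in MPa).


log10(E) = 0.0235*S - 0.6403  =>  S = (log10(E) + 0.6403) / 0.0235
log10(6.65) = 0.822822
S = (0.822822 + 0.6403) / 0.0235 = 1.463122 / 0.0235
S = 62.3

Shore A = 62.3


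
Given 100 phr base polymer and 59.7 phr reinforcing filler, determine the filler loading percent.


Filler % = filler / (rubber + filler) * 100
= 59.7 / (100 + 59.7) * 100
= 59.7 / 159.7 * 100
= 37.38%

37.38%


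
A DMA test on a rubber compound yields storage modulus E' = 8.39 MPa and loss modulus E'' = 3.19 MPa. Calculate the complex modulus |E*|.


|E*| = sqrt(E'^2 + E''^2)
= sqrt(8.39^2 + 3.19^2)
= sqrt(70.3921 + 10.1761)
= 8.976 MPa

8.976 MPa


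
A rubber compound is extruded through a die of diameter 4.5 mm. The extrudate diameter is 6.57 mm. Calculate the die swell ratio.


Die swell ratio = D_extrudate / D_die
= 6.57 / 4.5
= 1.46

Die swell = 1.46


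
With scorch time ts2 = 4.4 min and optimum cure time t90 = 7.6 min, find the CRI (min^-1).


CRI = 100 / (t90 - ts2)
= 100 / (7.6 - 4.4)
= 100 / 3.2
= 31.25 min^-1

31.25 min^-1


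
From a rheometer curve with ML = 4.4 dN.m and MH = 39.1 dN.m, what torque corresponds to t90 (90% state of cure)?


M90 = ML + 0.9 * (MH - ML)
M90 = 4.4 + 0.9 * (39.1 - 4.4)
M90 = 4.4 + 0.9 * 34.7
M90 = 35.63 dN.m

35.63 dN.m


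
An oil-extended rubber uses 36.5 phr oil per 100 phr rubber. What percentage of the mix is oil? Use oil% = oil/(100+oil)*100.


Oil % = oil / (100 + oil) * 100
= 36.5 / (100 + 36.5) * 100
= 36.5 / 136.5 * 100
= 26.74%

26.74%


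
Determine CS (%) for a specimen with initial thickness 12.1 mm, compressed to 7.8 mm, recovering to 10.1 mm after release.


CS = (t0 - recovered) / (t0 - ts) * 100
= (12.1 - 10.1) / (12.1 - 7.8) * 100
= 2.0 / 4.3 * 100
= 46.5%

46.5%


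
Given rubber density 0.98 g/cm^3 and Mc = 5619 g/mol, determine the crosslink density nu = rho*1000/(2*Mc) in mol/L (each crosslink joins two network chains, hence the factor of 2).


nu = rho * 1000 / (2 * Mc)
nu = 0.98 * 1000 / (2 * 5619)
nu = 980.0 / 11238
nu = 0.0872 mol/L

0.0872 mol/L


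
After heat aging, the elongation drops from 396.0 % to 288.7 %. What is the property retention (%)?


Retention = aged / original * 100
= 288.7 / 396.0 * 100
= 72.9%

72.9%


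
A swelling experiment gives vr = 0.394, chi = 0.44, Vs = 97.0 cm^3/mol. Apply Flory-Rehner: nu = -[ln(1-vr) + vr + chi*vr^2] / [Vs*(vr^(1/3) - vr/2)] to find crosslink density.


ln(1 - vr) = ln(1 - 0.394) = -0.5009
Numerator = -((-0.5009) + 0.394 + 0.44 * 0.394^2) = 0.0386
Denominator = 97.0 * (0.394^(1/3) - 0.394/2) = 52.0021
nu = 0.0386 / 52.0021 = 7.4173e-04 mol/cm^3

7.4173e-04 mol/cm^3


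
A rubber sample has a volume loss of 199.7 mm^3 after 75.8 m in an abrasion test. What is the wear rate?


Rate = volume_loss / distance
= 199.7 / 75.8
= 2.635 mm^3/m

2.635 mm^3/m


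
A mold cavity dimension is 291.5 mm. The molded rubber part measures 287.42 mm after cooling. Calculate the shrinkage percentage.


Shrinkage = (mold - part) / mold * 100
= (291.5 - 287.42) / 291.5 * 100
= 4.08 / 291.5 * 100
= 1.4%

1.4%


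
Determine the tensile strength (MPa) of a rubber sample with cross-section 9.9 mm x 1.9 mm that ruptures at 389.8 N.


Area = width * thickness = 9.9 * 1.9 = 18.81 mm^2
TS = force / area = 389.8 / 18.81 = 20.72 MPa

20.72 MPa


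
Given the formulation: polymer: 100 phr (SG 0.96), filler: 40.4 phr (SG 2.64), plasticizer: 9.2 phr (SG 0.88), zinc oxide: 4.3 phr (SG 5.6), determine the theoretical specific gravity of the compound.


Sum of weights = 153.9
Volume contributions:
  polymer: 100/0.96 = 104.1667
  filler: 40.4/2.64 = 15.3030
  plasticizer: 9.2/0.88 = 10.4545
  zinc oxide: 4.3/5.6 = 0.7679
Sum of volumes = 130.6921
SG = 153.9 / 130.6921 = 1.178

SG = 1.178


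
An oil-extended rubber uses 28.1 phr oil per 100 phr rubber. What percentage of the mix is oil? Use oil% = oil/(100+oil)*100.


Oil % = oil / (100 + oil) * 100
= 28.1 / (100 + 28.1) * 100
= 28.1 / 128.1 * 100
= 21.94%

21.94%


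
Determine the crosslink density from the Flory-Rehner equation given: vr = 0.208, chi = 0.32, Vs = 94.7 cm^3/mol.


ln(1 - vr) = ln(1 - 0.208) = -0.2332
Numerator = -((-0.2332) + 0.208 + 0.32 * 0.208^2) = 0.0113
Denominator = 94.7 * (0.208^(1/3) - 0.208/2) = 46.2609
nu = 0.0113 / 46.2609 = 2.4533e-04 mol/cm^3

2.4533e-04 mol/cm^3


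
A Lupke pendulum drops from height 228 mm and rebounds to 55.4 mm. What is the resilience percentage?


Resilience = h_rebound / h_drop * 100
= 55.4 / 228 * 100
= 24.3%

24.3%


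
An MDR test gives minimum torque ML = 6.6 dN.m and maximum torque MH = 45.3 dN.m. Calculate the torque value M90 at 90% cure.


M90 = ML + 0.9 * (MH - ML)
M90 = 6.6 + 0.9 * (45.3 - 6.6)
M90 = 6.6 + 0.9 * 38.7
M90 = 41.43 dN.m

41.43 dN.m


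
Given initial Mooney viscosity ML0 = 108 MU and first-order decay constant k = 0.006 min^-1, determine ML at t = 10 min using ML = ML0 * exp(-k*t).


ML = ML0 * exp(-k * t)
ML = 108 * exp(-0.006 * 10)
ML = 108 * 0.9418
ML = 101.71 MU

101.71 MU


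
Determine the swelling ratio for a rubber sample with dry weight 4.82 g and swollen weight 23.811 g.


Q = W_swollen / W_dry
Q = 23.811 / 4.82
Q = 4.94

Q = 4.94


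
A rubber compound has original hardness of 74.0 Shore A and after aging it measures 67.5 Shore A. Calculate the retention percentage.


Retention = aged / original * 100
= 67.5 / 74.0 * 100
= 91.2%

91.2%


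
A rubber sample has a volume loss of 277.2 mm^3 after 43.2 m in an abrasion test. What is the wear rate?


Rate = volume_loss / distance
= 277.2 / 43.2
= 6.417 mm^3/m

6.417 mm^3/m


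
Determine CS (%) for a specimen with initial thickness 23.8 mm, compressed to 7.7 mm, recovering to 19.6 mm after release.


CS = (t0 - recovered) / (t0 - ts) * 100
= (23.8 - 19.6) / (23.8 - 7.7) * 100
= 4.2 / 16.1 * 100
= 26.1%

26.1%


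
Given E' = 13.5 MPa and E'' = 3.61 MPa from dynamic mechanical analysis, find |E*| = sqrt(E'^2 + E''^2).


|E*| = sqrt(E'^2 + E''^2)
= sqrt(13.5^2 + 3.61^2)
= sqrt(182.2500 + 13.0321)
= 13.974 MPa

13.974 MPa


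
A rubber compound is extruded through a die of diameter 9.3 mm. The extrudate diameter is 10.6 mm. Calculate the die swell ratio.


Die swell ratio = D_extrudate / D_die
= 10.6 / 9.3
= 1.14

Die swell = 1.14
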